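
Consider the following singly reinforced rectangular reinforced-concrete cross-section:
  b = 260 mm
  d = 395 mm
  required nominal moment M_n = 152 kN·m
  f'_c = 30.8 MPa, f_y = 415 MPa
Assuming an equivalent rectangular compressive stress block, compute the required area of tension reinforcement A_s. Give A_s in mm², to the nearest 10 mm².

A_s ≈ 1010 mm²

With M_n = 0.85 f'_c a b (d − a/2), solve the quadratic for a:
a = d − √(d² − 2M_n/(0.85 f'_c b)) = 395 − √(395² − 2 × 152×10⁶/(0.85 × 30.8 × 260)) = 61.29 mm.
A_s = 0.85 f'_c a b / f_y = 0.85 × 30.8 × 61.29 × 260 / 415 = 1005.3 mm².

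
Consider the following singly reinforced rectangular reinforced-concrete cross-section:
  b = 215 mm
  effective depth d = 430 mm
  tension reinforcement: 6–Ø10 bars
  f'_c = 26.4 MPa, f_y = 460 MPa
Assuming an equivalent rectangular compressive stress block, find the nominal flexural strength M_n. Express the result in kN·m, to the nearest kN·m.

A_s = 6 × 78.5 = 471 mm².
T = A_s f_y = 471 × 460 = 216660 N = 216.66 kN.
From C = T: a = T/(0.85 f'_c b) = 216660/(0.85 × 26.4 × 215) = 44.91 mm.
M_n = T(d − a/2) = 216.66 kN × (430 − 22.455) mm = 88.30 kN·m.

M_n ≈ 88 kN·m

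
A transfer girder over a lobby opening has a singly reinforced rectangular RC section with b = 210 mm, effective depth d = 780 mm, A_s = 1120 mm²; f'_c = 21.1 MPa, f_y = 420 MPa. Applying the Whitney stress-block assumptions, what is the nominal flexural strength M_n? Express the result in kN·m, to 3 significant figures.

T = A_s f_y = 1120 × 420 = 470400 N = 470.4 kN.
From C = T: a = T/(0.85 f'_c b) = 470400/(0.85 × 21.1 × 210) = 124.90 mm.
M_n = T(d − a/2) = 470.4 kN × (780 − 62.45) mm = 337.54 kN·m.

M_n ≈ 338 kN·m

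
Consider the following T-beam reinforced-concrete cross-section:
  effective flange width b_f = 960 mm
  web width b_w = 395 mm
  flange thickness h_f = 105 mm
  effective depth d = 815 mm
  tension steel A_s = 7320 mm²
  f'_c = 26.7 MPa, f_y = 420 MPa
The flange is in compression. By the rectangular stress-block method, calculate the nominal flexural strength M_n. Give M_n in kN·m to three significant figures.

Tension: T = A_s f_y = 7320 × 420 = 3074400 N.
Try a within the flange: a = T/(0.85 f'_c b_f) = 3074400/(0.85 × 26.7 × 960) = 141.11 mm.
a = 141.11 > h_f = 105 mm: the block extends into the web. Split into flange-overhang and web parts.
C_f = 0.85 f'_c (b_f − b_w) h_f = 0.85 × 26.7 × (960 − 395) × 105 = 1346381 N.
Remaining web compression depth: a_w = (T − C_f)/(0.85 f'_c b_w) = (3074400 − 1346381)/(0.85 × 26.7 × 395) = 192.76 mm.
M_n = C_f(d − h_f/2) + (T − C_f)(d − a_w/2) = 1346381 × (815 − 52.5) + 1728019 × (815 − 96.38) = 1026.62 + 1241.79 = 2268.41 × 10⁶ N·mm.
M_n = 2268.41 kN·m.

M_n ≈ 2270 kN·m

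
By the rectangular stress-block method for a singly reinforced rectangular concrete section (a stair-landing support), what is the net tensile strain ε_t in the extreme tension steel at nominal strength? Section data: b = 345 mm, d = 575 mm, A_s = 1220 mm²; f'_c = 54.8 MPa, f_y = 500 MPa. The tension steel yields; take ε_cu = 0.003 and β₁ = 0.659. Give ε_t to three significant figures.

ε_t ≈ 0.0269

a = A_s f_y/(0.85 f'_c b) = 37.96 mm.
β₁ = 0.659, so c = a/β₁ = 37.96/0.659 = 57.60 mm.
From the linear strain diagram with ε_cu = 0.003: ε_t = 0.003 (d − c)/c = 0.003 × (575 − 57.60)/57.60 = 0.0269.
Since ε_t ≥ 0.005, the section is tension-controlled.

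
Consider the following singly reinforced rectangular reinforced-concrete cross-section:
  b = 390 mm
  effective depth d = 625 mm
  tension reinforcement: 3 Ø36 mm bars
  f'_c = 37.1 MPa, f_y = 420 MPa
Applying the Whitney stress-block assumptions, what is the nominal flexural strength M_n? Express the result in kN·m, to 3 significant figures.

A_s = 3 × 1018 = 3054 mm².
T = A_s f_y = 3054 × 420 = 1282680 N = 1282.68 kN.
From C = T: a = T/(0.85 f'_c b) = 1282680/(0.85 × 37.1 × 390) = 104.29 mm.
M_n = T(d − a/2) = 1282.68 kN × (625 − 52.145) mm = 734.79 kN·m.

M_n ≈ 735 kN·m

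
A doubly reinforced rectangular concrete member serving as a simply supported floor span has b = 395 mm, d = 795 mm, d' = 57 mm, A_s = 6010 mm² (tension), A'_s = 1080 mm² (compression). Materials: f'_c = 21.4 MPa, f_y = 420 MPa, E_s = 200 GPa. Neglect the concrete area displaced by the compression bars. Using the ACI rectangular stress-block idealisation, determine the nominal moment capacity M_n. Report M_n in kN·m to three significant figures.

M_n ≈ 1680 kN·m

Assume both tension and compression steel yield.
Net tension couple steel: A_s − A'_s = 4930 mm².
a = (A_s − A'_s) f_y / (0.85 f'_c b) = 2070600/(0.85 × 21.4 × 395) = 288.18 mm.
c = a/β₁ = 288.18/0.85 = 339.04 mm; ε'_s = 0.003(c − d')/c = 0.0025 ≥ f_y/E_s = 0.0021, so compression steel does yield.
M_n = (A_s − A'_s) f_y (d − a/2) + A'_s f_y (d − d') = [2070600 × (795 − 144.09) + 453600 × (795 − 57)] × 10⁻⁶ = 1347.77 + 334.76 = 1682.53 kN·m.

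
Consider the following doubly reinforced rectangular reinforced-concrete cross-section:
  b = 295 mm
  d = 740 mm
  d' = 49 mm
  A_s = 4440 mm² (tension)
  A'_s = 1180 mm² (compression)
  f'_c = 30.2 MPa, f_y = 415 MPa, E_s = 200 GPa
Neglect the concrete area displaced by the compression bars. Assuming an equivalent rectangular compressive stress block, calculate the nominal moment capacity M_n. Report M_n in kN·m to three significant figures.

M_n ≈ 1220 kN·m

Assume both tension and compression steel yield.
Net tension couple steel: A_s − A'_s = 3260 mm².
a = (A_s − A'_s) f_y / (0.85 f'_c b) = 1352900/(0.85 × 30.2 × 295) = 178.66 mm.
c = a/β₁ = 178.66/0.834 = 214.22 mm; ε'_s = 0.003(c − d')/c = 0.0023 ≥ f_y/E_s = 0.0021, so compression steel does yield.
M_n = (A_s − A'_s) f_y (d − a/2) + A'_s f_y (d − d') = [1352900 × (740 − 89.33) + 489700 × (740 − 49)] × 10⁻⁶ = 880.29 + 338.38 = 1218.67 kN·m.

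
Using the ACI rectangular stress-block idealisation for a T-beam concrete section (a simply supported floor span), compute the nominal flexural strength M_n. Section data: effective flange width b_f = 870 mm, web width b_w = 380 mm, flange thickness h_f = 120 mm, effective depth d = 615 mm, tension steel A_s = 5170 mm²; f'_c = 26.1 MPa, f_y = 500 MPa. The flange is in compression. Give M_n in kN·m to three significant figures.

Tension: T = A_s f_y = 5170 × 500 = 2585000 N.
Try a within the flange: a = T/(0.85 f'_c b_f) = 2585000/(0.85 × 26.1 × 870) = 133.93 mm.
a = 133.93 > h_f = 120 mm: the block extends into the web. Split into flange-overhang and web parts.
C_f = 0.85 f'_c (b_f − b_w) h_f = 0.85 × 26.1 × (870 − 380) × 120 = 1304478 N.
Remaining web compression depth: a_w = (T − C_f)/(0.85 f'_c b_w) = (2585000 − 1304478)/(0.85 × 26.1 × 380) = 151.90 mm.
M_n = C_f(d − h_f/2) + (T − C_f)(d − a_w/2) = 1304478 × (615 − 60) + 1280522 × (615 − 75.95) = 723.99 + 690.27 = 1414.26 × 10⁶ N·mm.
M_n = 1414.26 kN·m.

M_n ≈ 1410 kN·m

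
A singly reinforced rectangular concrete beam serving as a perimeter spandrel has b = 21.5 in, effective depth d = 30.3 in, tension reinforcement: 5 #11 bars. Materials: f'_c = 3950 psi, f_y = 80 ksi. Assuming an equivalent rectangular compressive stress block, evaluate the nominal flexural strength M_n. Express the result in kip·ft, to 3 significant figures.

A_s = 5 × 1.56 = 7.8 in².
T = A_s f_y = 7.8 × 80 = 624 kips.
a = T/(0.85 f'_c b) = 624/(0.85 × 3.95 × 21.5) = 8.644 in.
M_n = T(d − a/2) = 624 × (30.3 − 4.322) = 16210.3 kip·in = 16210.3/12 = 1350.86 kip·ft.

M_n ≈ 1350 kip·ft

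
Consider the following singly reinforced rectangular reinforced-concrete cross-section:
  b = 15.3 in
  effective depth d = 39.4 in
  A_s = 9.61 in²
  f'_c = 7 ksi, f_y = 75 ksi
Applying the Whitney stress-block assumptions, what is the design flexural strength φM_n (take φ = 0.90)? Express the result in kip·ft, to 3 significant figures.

φM_n ≈ 1920 kip·ft

T = A_s f_y = 9.61 × 75 = 720.75 kips.
a = T/(0.85 f'_c b) = 720.75/(0.85 × 7 × 15.3) = 7.917 in.
M_n = T(d − a/2) = 720.75 × (39.4 − 3.9585) = 25544.5 kip·in = 25544.5/12 = 2128.71 kip·ft.
φM_n = 0.90 × 2128.71 = 1915.84 kip·ft.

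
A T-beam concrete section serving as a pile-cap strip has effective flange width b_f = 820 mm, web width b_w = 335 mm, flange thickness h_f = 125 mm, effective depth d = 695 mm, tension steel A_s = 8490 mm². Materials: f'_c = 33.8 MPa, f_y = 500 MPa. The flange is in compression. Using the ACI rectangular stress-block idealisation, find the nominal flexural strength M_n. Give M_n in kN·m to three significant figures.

Tension: T = A_s f_y = 8490 × 500 = 4245000 N.
Try a within the flange: a = T/(0.85 f'_c b_f) = 4245000/(0.85 × 33.8 × 820) = 180.19 mm.
a = 180.19 > h_f = 125 mm: the block extends into the web. Split into flange-overhang and web parts.
C_f = 0.85 f'_c (b_f − b_w) h_f = 0.85 × 33.8 × (820 − 335) × 125 = 1741756 N.
Remaining web compression depth: a_w = (T − C_f)/(0.85 f'_c b_w) = (4245000 − 1741756)/(0.85 × 33.8 × 335) = 260.09 mm.
M_n = C_f(d − h_f/2) + (T − C_f)(d − a_w/2) = 1741756 × (695 − 62.5) + 2503244 × (695 − 130.045) = 1101.66 + 1414.22 = 2515.88 × 10⁶ N·mm.
M_n = 2515.88 kN·m.

M_n ≈ 2520 kN·m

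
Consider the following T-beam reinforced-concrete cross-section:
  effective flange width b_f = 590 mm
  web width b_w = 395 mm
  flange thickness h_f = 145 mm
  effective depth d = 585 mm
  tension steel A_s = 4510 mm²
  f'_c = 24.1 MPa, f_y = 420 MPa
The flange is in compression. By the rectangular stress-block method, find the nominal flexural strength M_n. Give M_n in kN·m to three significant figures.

Tension: T = A_s f_y = 4510 × 420 = 1894200 N.
Try a within the flange: a = T/(0.85 f'_c b_f) = 1894200/(0.85 × 24.1 × 590) = 156.72 mm.
a = 156.72 > h_f = 145 mm: the block extends into the web. Split into flange-overhang and web parts.
C_f = 0.85 f'_c (b_f − b_w) h_f = 0.85 × 24.1 × (590 − 395) × 145 = 579213 N.
Remaining web compression depth: a_w = (T − C_f)/(0.85 f'_c b_w) = (1894200 − 579213)/(0.85 × 24.1 × 395) = 162.51 mm.
M_n = C_f(d − h_f/2) + (T − C_f)(d − a_w/2) = 579213 × (585 − 72.5) + 1314987 × (585 − 81.255) = 296.85 + 662.42 = 959.27 × 10⁶ N·mm.
M_n = 959.27 kN·m.

M_n ≈ 959 kN·m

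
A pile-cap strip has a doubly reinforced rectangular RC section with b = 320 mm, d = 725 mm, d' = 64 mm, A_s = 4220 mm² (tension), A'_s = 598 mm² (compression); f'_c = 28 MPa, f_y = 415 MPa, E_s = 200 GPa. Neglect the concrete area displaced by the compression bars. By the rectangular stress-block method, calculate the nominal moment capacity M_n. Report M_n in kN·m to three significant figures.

M_n ≈ 1110 kN·m

Assume both tension and compression steel yield.
Net tension couple steel: A_s − A'_s = 3622 mm².
a = (A_s − A'_s) f_y / (0.85 f'_c b) = 1503130/(0.85 × 28 × 320) = 197.36 mm.
c = a/β₁ = 197.36/0.85 = 232.19 mm; ε'_s = 0.003(c − d')/c = 0.0022 ≥ f_y/E_s = 0.0021, so compression steel does yield.
M_n = (A_s − A'_s) f_y (d − a/2) + A'_s f_y (d − d') = [1503130 × (725 − 98.68) + 248170 × (725 − 64)] × 10⁻⁶ = 941.44 + 164.04 = 1105.48 kN·m.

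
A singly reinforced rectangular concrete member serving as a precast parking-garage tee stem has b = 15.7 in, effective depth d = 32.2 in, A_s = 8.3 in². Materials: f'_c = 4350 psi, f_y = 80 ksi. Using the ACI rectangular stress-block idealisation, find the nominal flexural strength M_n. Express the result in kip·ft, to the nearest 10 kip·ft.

T = A_s f_y = 8.3 × 80 = 664 kips.
a = T/(0.85 f'_c b) = 664/(0.85 × 4.35 × 15.7) = 11.438 in.
M_n = T(d − a/2) = 664 × (32.2 − 5.719) = 17583.4 kip·in = 17583.4/12 = 1465.28 kip·ft.

M_n ≈ 1470 kip·ft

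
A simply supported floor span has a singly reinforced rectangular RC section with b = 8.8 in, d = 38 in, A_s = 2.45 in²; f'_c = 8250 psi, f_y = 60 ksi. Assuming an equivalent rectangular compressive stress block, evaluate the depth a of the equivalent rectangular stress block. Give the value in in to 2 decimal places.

a ≈ 2.38 in

T = A_s f_y = 2.45 × 60 = 147 kips.
a = T/(0.85 f'_c b) = 147/(0.85 × 8.25 × 8.8) = 2.38 in.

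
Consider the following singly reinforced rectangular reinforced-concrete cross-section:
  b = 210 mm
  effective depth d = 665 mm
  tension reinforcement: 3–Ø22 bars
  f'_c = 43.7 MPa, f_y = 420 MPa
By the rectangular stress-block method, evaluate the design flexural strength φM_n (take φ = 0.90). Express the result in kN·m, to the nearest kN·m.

φM_n ≈ 273 kN·m

A_s = 3 × 380 = 1140 mm².
T = A_s f_y = 1140 × 420 = 478800 N = 478.8 kN.
From C = T: a = T/(0.85 f'_c b) = 478800/(0.85 × 43.7 × 210) = 61.38 mm.
M_n = T(d − a/2) = 478.8 kN × (665 − 30.69) mm = 303.71 kN·m.
φM_n = 0.90 × 303.71 = 273.34 kN·m.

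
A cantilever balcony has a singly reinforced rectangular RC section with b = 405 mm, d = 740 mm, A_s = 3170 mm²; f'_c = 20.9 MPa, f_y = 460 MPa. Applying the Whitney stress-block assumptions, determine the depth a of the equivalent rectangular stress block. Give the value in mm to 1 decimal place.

T = A_s f_y = 3170 × 460 = 1458200 N = 1458.2 kN.
Setting C = 0.85 f'_c a b equal to T: a = 1458200/(0.85 × 20.9 × 405) = 202.7 mm.

a ≈ 202.7 mm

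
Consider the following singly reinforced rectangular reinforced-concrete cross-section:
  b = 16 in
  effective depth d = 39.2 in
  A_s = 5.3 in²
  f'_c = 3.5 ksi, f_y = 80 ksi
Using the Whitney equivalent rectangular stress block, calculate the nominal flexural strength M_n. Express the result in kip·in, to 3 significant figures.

T = A_s f_y = 5.3 × 80 = 424 kips.
a = T/(0.85 f'_c b) = 424/(0.85 × 3.5 × 16) = 8.908 in.
M_n = T(d − a/2) = 424 × (39.2 − 4.454) = 14732.3 kip·in.

M_n ≈ 14700 kip·in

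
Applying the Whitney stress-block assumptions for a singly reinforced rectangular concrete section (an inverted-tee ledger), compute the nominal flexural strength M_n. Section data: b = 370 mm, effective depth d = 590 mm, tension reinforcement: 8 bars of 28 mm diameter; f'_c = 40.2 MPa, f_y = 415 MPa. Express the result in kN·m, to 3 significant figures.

A_s = 8 × 616 = 4928 mm².
T = A_s f_y = 4928 × 415 = 2045120 N = 2045.12 kN.
From C = T: a = T/(0.85 f'_c b) = 2045120/(0.85 × 40.2 × 370) = 161.76 mm.
M_n = T(d − a/2) = 2045.12 kN × (590 − 80.88) mm = 1041.21 kN·m.

M_n ≈ 1040 kN·m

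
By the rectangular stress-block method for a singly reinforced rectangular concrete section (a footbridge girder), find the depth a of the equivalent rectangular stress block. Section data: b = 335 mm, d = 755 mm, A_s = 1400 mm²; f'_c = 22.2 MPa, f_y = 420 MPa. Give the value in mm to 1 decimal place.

T = A_s f_y = 1400 × 420 = 588000 N = 588 kN.
Setting C = 0.85 f'_c a b equal to T: a = 588000/(0.85 × 22.2 × 335) = 93.0 mm.

a ≈ 93.0 mm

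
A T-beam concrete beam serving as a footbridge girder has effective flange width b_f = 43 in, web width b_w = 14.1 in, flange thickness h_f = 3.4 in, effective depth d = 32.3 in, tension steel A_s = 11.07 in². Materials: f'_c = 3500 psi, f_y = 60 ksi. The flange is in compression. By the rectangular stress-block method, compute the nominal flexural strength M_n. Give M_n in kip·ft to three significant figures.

M_n ≈ 1610 kip·ft

Tension: T = A_s f_y = 11.07 × 60 = 664.2 kips.
Try a within the flange: a = T/(0.85 f'_c b_f) = 664.2/(0.85 × 3.5 × 43) = 5.192 in.
a = 5.192 > h_f = 3.4 in: the block extends into the web. Split into flange-overhang and web parts.
C_f = 0.85 f'_c (b_f − b_w) h_f = 0.85 × 3.5 × (43 − 14.1) × 3.4 = 292.3 kips.
Remaining web compression depth: a_w = (T − C_f)/(0.85 f'_c b_w) = (664.2 − 292.3)/(0.85 × 3.5 × 14.1) = 8.866 in.
M_n = C_f(d − h_f/2) + (T − C_f)(d − a_w/2) = 292.3 × (32.3 − 1.7) + 371.9 × (32.3 − 4.433) = 8944.4 + 10363.7 = 19308.1 kip·in.
M_n = 19308.1/12 = 1609.01 kip·ft.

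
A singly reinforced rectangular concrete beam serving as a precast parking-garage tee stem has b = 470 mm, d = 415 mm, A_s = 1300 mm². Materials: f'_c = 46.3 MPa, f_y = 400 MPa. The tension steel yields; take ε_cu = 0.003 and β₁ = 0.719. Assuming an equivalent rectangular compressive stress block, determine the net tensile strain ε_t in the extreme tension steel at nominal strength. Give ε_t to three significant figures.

a = A_s f_y/(0.85 f'_c b) = 28.11 mm.
β₁ = 0.719, so c = a/β₁ = 28.11/0.719 = 39.10 mm.
From the linear strain diagram with ε_cu = 0.003: ε_t = 0.003 (d − c)/c = 0.003 × (415 − 39.10)/39.10 = 0.0288.
Since ε_t ≥ 0.005, the section is tension-controlled.

ε_t ≈ 0.0288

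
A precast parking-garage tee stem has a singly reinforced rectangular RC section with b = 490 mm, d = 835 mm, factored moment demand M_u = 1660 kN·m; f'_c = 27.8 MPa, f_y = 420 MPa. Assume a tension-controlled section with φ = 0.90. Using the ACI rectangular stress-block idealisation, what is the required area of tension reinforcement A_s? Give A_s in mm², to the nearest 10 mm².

A_s ≈ 6060 mm²

M_n = M_u/φ = 1660/0.90 = 1844.44 kN·m.
With M_n = 0.85 f'_c a b (d − a/2), solve the quadratic for a:
a = d − √(d² − 2M_n/(0.85 f'_c b)) = 835 − √(835² − 2 × 1844.44×10⁶/(0.85 × 27.8 × 490)) = 219.67 mm.
A_s = 0.85 f'_c a b / f_y = 0.85 × 27.8 × 219.67 × 490 / 420 = 6055.9 mm².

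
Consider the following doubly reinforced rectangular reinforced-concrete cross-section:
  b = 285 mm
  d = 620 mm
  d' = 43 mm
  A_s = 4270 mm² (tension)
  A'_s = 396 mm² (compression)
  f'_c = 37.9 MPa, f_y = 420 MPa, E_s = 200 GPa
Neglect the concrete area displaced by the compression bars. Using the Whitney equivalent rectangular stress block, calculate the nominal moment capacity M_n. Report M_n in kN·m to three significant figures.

Assume both tension and compression steel yield.
Net tension couple steel: A_s − A'_s = 3874 mm².
a = (A_s − A'_s) f_y / (0.85 f'_c b) = 1627080/(0.85 × 37.9 × 285) = 177.22 mm.
c = a/β₁ = 177.22/0.779 = 227.50 mm; ε'_s = 0.003(c − d')/c = 0.0024 ≥ f_y/E_s = 0.0021, so compression steel does yield.
M_n = (A_s − A'_s) f_y (d − a/2) + A'_s f_y (d − d') = [1627080 × (620 − 88.61) + 166320 × (620 − 43)] × 10⁻⁶ = 864.61 + 95.97 = 960.58 kN·m.

M_n ≈ 961 kN·m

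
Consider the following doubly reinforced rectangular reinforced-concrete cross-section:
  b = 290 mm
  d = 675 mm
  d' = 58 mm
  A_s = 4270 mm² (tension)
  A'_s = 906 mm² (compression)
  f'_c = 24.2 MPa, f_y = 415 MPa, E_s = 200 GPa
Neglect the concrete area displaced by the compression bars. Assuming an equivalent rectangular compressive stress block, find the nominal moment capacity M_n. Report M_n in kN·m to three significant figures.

Assume both tension and compression steel yield.
Net tension couple steel: A_s − A'_s = 3364 mm².
a = (A_s − A'_s) f_y / (0.85 f'_c b) = 1396060/(0.85 × 24.2 × 290) = 234.03 mm.
c = a/β₁ = 234.03/0.85 = 275.33 mm; ε'_s = 0.003(c − d')/c = 0.0024 ≥ f_y/E_s = 0.0021, so compression steel does yield.
M_n = (A_s − A'_s) f_y (d − a/2) + A'_s f_y (d − d') = [1396060 × (675 − 117.015) + 375990 × (675 − 58)] × 10⁻⁶ = 778.98 + 231.99 = 1010.97 kN·m.

M_n ≈ 1010 kN·m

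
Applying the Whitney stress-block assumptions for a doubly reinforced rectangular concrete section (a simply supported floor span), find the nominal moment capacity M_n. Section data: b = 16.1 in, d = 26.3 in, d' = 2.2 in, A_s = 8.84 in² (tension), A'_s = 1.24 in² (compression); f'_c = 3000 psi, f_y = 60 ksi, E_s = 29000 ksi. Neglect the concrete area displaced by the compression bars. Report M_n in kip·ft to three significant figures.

M_n ≈ 938 kip·ft

Assume both steels yield.
a = (A_s − A'_s) f_y/(0.85 f'_c b) = (8.84 − 1.24) × 60/(0.85 × 3 × 16.1) = 11.107 in.
c = a/β₁ = 11.107/0.85 = 13.067 in; ε'_s = 0.003(c − d')/c = 0.0025 ≥ ε_y = 0.0021, so the compression steel yields.
M_n = (A_s − A'_s) f_y (d − a/2) + A'_s f_y (d − d') = 456 × (26.3 − 5.5535) + 74.4 × (26.3 − 2.2) = 9460.4 + 1793.0 = 11253.4 kip·in = 11253.4/12 = 937.78 kip·ft.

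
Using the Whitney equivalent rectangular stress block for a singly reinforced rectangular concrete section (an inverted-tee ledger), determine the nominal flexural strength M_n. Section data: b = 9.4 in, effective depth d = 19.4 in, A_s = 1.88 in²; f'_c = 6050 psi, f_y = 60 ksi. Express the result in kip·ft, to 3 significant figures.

T = A_s f_y = 1.88 × 60 = 112.8 kips.
a = T/(0.85 f'_c b) = 112.8/(0.85 × 6.05 × 9.4) = 2.333 in.
M_n = T(d − a/2) = 112.8 × (19.4 − 1.1665) = 2056.7 kip·in = 2056.7/12 = 171.39 kip·ft.

M_n ≈ 171 kip·ft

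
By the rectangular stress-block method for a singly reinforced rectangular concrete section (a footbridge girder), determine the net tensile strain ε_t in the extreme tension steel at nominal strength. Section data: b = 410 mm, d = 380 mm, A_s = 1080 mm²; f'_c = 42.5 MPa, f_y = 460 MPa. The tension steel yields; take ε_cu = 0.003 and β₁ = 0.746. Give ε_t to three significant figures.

a = A_s f_y/(0.85 f'_c b) = 33.54 mm.
β₁ = 0.746, so c = a/β₁ = 33.54/0.746 = 44.96 mm.
From the linear strain diagram with ε_cu = 0.003: ε_t = 0.003 (d − c)/c = 0.003 × (380 − 44.96)/44.96 = 0.0224.
Since ε_t ≥ 0.005, the section is tension-controlled.

ε_t ≈ 0.0224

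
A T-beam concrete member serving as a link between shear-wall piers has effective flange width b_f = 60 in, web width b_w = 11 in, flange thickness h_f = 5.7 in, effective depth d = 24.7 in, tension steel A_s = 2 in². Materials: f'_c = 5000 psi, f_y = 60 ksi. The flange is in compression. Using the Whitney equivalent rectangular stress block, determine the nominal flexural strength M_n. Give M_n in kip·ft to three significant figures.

Tension: T = A_s f_y = 2 × 60 = 120 kips.
Try a within the flange: a = T/(0.85 f'_c b_f) = 120/(0.85 × 5 × 60) = 0.471 in.
Since a = 0.471 ≤ h_f = 5.7 in, the stress block lies entirely in the flange; analyse as a rectangular beam of width b_f.
M_n = T(d − a/2) = 120 × (24.7 − 0.2355) = 2935.7 kip·in.
M_n = 2935.7/12 = 244.64 kip·ft.

M_n ≈ 245 kip·ft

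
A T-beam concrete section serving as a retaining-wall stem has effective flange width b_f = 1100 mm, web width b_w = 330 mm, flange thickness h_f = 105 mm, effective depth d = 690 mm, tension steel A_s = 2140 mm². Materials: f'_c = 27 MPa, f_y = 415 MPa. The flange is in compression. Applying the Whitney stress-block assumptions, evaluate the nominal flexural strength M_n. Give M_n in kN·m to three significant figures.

M_n ≈ 597 kN·m

Tension: T = A_s f_y = 2140 × 415 = 888100 N.
Try a within the flange: a = T/(0.85 f'_c b_f) = 888100/(0.85 × 27 × 1100) = 35.18 mm.
Since a = 35.18 ≤ h_f = 105 mm, the stress block lies entirely in the flange; analyse as a rectangular beam of width b_f.
M_n = T(d − a/2) = 888100 × (690 − 17.59) = 597.17 × 10⁶ N·mm.
M_n = 597.17 kN·m.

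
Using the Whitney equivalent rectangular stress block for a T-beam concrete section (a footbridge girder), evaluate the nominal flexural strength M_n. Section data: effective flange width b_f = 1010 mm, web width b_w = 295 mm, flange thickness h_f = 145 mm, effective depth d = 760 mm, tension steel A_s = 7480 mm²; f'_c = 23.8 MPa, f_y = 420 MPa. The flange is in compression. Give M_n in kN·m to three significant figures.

Tension: T = A_s f_y = 7480 × 420 = 3141600 N.
Try a within the flange: a = T/(0.85 f'_c b_f) = 3141600/(0.85 × 23.8 × 1010) = 153.76 mm.
a = 153.76 > h_f = 145 mm: the block extends into the web. Split into flange-overhang and web parts.
C_f = 0.85 f'_c (b_f − b_w) h_f = 0.85 × 23.8 × (1010 − 295) × 145 = 2097345 N.
Remaining web compression depth: a_w = (T − C_f)/(0.85 f'_c b_w) = (3141600 − 2097345)/(0.85 × 23.8 × 295) = 174.98 mm.
M_n = C_f(d − h_f/2) + (T − C_f)(d − a_w/2) = 2097345 × (760 − 72.5) + 1044255 × (760 − 87.49) = 1441.92 + 702.27 = 2144.19 × 10⁶ N·mm.
M_n = 2144.19 kN·m.

M_n ≈ 2140 kN·m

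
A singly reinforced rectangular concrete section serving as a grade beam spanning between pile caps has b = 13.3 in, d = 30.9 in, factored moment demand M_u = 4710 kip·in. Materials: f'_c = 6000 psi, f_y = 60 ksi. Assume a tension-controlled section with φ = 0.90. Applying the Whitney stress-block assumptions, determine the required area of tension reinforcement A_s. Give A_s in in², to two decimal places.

A_s ≈ 2.95 in²

M_n = M_u/φ = 4710/0.90 = 5233.33 kip·in.
From M_n = 0.85 f'_c a b (d − a/2):
a = d − √(d² − 2M_n/(0.85 f'_c b)) = 30.9 − √(30.9² − 2 × 5233.33/(0.85 × 6 × 13.3)) = 2.607 in.
A_s = 0.85 f'_c a b / f_y = 0.85 × 6 × 2.607 × 13.3 / 60 = 2.947 in².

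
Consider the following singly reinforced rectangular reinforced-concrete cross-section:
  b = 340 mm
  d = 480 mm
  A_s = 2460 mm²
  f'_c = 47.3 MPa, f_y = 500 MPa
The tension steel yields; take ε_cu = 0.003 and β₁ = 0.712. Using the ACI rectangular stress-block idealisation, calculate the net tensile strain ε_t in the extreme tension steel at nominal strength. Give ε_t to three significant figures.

ε_t ≈ 0.00839

a = A_s f_y/(0.85 f'_c b) = 89.98 mm.
β₁ = 0.712, so c = a/β₁ = 89.98/0.712 = 126.38 mm.
From the linear strain diagram with ε_cu = 0.003: ε_t = 0.003 (d − c)/c = 0.003 × (480 − 126.38)/126.38 = 0.00839.
Since ε_t ≥ 0.005, the section is tension-controlled.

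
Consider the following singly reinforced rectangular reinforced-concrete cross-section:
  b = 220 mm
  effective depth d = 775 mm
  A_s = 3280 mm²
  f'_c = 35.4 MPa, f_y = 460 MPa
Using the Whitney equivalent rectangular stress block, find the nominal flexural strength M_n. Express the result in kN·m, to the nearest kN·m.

M_n ≈ 997 kN·m

T = A_s f_y = 3280 × 460 = 1508800 N = 1508.8 kN.
From C = T: a = T/(0.85 f'_c b) = 1508800/(0.85 × 35.4 × 220) = 227.92 mm.
M_n = T(d − a/2) = 1508.8 kN × (775 − 113.96) mm = 997.38 kN·m.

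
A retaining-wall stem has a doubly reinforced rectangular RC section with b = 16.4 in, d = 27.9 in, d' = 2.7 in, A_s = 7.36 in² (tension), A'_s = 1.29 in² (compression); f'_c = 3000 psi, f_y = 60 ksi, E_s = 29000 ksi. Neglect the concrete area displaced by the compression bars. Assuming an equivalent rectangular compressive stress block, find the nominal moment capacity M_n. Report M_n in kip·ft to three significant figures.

Assume both steels yield.
a = (A_s − A'_s) f_y/(0.85 f'_c b) = (7.36 − 1.29) × 60/(0.85 × 3 × 16.4) = 8.709 in.
c = a/β₁ = 8.709/0.85 = 10.246 in; ε'_s = 0.003(c − d')/c = 0.0022 ≥ ε_y = 0.0021, so the compression steel yields.
M_n = (A_s − A'_s) f_y (d − a/2) + A'_s f_y (d − d') = 364.2 × (27.9 − 4.3545) + 77.4 × (27.9 − 2.7) = 8575.3 + 1950.5 = 10525.8 kip·in = 10525.8/12 = 877.15 kip·ft.

M_n ≈ 877 kip·ft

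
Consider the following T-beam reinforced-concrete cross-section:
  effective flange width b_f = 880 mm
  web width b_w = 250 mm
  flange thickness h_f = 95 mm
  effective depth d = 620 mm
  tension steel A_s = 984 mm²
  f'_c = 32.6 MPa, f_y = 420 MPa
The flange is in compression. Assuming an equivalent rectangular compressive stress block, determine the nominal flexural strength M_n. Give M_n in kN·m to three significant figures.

M_n ≈ 253 kN·m

Tension: T = A_s f_y = 984 × 420 = 413280 N.
Try a within the flange: a = T/(0.85 f'_c b_f) = 413280/(0.85 × 32.6 × 880) = 16.95 mm.
Since a = 16.95 ≤ h_f = 95 mm, the stress block lies entirely in the flange; analyse as a rectangular beam of width b_f.
M_n = T(d − a/2) = 413280 × (620 − 8.475) = 252.73 × 10⁶ N·mm.
M_n = 252.73 kN·m.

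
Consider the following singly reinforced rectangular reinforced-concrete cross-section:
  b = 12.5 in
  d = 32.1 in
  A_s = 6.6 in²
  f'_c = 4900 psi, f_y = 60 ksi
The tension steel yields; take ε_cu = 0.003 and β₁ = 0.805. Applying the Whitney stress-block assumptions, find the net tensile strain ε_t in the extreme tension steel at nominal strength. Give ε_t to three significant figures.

ε_t ≈ 0.00719

a = A_s f_y/(0.85 f'_c b) = 7.606 in.
β₁ = 0.805, so c = a/β₁ = 7.606/0.805 = 9.448 in.
From the linear strain diagram with ε_cu = 0.003: ε_t = 0.003 (d − c)/c = 0.003 × (32.1 − 9.448)/9.448 = 0.00719.
Since ε_t ≥ 0.005, the section is tension-controlled.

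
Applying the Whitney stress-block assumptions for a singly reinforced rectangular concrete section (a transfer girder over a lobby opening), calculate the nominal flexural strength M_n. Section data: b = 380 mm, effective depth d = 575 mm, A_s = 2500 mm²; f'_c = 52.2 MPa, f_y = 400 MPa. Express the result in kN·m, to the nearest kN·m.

T = A_s f_y = 2500 × 400 = 1000000 N = 1000 kN.
From C = T: a = T/(0.85 f'_c b) = 1000000/(0.85 × 52.2 × 380) = 59.31 mm.
M_n = T(d − a/2) = 1000 kN × (575 − 29.655) mm = 545.35 kN·m.

M_n ≈ 545 kN·m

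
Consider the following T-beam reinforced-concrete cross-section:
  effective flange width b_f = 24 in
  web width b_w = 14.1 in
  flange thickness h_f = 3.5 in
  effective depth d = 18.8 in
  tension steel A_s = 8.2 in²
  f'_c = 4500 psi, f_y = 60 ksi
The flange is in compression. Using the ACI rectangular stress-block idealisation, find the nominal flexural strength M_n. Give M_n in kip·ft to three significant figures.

M_n ≈ 652 kip·ft

Tension: T = A_s f_y = 8.2 × 60 = 492 kips.
Try a within the flange: a = T/(0.85 f'_c b_f) = 492/(0.85 × 4.5 × 24) = 5.359 in.
a = 5.359 > h_f = 3.5 in: the block extends into the web. Split into flange-overhang and web parts.
C_f = 0.85 f'_c (b_f − b_w) h_f = 0.85 × 4.5 × (24 − 14.1) × 3.5 = 132.5 kips.
Remaining web compression depth: a_w = (T − C_f)/(0.85 f'_c b_w) = (492 − 132.5)/(0.85 × 4.5 × 14.1) = 6.666 in.
M_n = C_f(d − h_f/2) + (T − C_f)(d − a_w/2) = 132.5 × (18.8 − 1.75) + 359.5 × (18.8 − 3.333) = 2259.1 + 5560.4 = 7819.5 kip·in.
M_n = 7819.5/12 = 651.63 kip·ft.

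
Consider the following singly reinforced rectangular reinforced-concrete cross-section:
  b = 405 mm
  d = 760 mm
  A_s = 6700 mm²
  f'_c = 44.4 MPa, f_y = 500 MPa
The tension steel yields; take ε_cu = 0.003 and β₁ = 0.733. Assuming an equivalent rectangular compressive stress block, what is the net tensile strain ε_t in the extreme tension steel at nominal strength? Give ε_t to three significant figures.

a = A_s f_y/(0.85 f'_c b) = 219.17 mm.
β₁ = 0.733, so c = a/β₁ = 219.17/0.733 = 299.00 mm.
From the linear strain diagram with ε_cu = 0.003: ε_t = 0.003 (d − c)/c = 0.003 × (760 − 299.00)/299.00 = 0.00463.
ε_t is between 0.004 and 0.005 — transition zone.

ε_t ≈ 0.00463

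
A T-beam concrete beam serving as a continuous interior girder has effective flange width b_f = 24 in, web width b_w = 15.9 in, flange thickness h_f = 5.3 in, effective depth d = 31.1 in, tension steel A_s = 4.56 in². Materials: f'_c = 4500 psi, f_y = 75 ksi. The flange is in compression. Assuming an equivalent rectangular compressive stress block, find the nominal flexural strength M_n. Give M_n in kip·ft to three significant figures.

Tension: T = A_s f_y = 4.56 × 75 = 342 kips.
Try a within the flange: a = T/(0.85 f'_c b_f) = 342/(0.85 × 4.5 × 24) = 3.725 in.
Since a = 3.725 ≤ h_f = 5.3 in, the stress block lies entirely in the flange; analyse as a rectangular beam of width b_f.
M_n = T(d − a/2) = 342 × (31.1 − 1.8625) = 9999.2 kip·in.
M_n = 9999.2/12 = 833.27 kip·ft.

M_n ≈ 833 kip·ft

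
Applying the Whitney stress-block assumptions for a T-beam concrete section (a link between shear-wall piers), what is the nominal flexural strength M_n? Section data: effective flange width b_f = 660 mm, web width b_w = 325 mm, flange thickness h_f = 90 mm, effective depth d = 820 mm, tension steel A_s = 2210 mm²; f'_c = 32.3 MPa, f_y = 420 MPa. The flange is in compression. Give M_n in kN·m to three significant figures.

Tension: T = A_s f_y = 2210 × 420 = 928200 N.
Try a within the flange: a = T/(0.85 f'_c b_f) = 928200/(0.85 × 32.3 × 660) = 51.22 mm.
Since a = 51.22 ≤ h_f = 90 mm, the stress block lies entirely in the flange; analyse as a rectangular beam of width b_f.
M_n = T(d − a/2) = 928200 × (820 − 25.61) = 737.35 × 10⁶ N·mm.
M_n = 737.35 kN·m.

M_n ≈ 737 kN·m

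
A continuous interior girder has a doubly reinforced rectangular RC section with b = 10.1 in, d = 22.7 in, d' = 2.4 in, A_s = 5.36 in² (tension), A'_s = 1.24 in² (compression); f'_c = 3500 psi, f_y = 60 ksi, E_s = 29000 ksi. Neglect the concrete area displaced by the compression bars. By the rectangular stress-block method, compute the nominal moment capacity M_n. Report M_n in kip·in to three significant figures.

Assume both steels yield.
a = (A_s − A'_s) f_y/(0.85 f'_c b) = (5.36 − 1.24) × 60/(0.85 × 3.5 × 10.1) = 8.227 in.
c = a/β₁ = 8.227/0.85 = 9.679 in; ε'_s = 0.003(c − d')/c = 0.0023 ≥ ε_y = 0.0021, so the compression steel yields.
M_n = (A_s − A'_s) f_y (d − a/2) + A'_s f_y (d − d') = 247.2 × (22.7 − 4.1135) + 74.4 × (22.7 − 2.4) = 4594.6 + 1510.3 = 6104.9 kip·in.

M_n ≈ 6100 kip·in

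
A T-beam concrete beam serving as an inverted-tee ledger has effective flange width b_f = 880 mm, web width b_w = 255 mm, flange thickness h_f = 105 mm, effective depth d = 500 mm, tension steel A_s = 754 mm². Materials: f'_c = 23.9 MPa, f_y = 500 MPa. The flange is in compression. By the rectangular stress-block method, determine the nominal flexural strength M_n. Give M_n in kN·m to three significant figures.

M_n ≈ 185 kN·m

Tension: T = A_s f_y = 754 × 500 = 377000 N.
Try a within the flange: a = T/(0.85 f'_c b_f) = 377000/(0.85 × 23.9 × 880) = 21.09 mm.
Since a = 21.09 ≤ h_f = 105 mm, the stress block lies entirely in the flange; analyse as a rectangular beam of width b_f.
M_n = T(d − a/2) = 377000 × (500 − 10.545) = 184.52 × 10⁶ N·mm.
M_n = 184.52 kN·m.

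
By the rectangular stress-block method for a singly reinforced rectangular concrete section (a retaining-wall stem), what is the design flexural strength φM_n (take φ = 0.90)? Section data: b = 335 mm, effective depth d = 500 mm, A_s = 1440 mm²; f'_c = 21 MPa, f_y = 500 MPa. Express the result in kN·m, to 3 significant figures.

φM_n ≈ 285 kN·m

T = A_s f_y = 1440 × 500 = 720000 N = 720 kN.
From C = T: a = T/(0.85 f'_c b) = 720000/(0.85 × 21 × 335) = 120.41 mm.
M_n = T(d − a/2) = 720 kN × (500 − 60.205) mm = 316.65 kN·m.
φM_n = 0.90 × 316.65 = 284.99 kN·m.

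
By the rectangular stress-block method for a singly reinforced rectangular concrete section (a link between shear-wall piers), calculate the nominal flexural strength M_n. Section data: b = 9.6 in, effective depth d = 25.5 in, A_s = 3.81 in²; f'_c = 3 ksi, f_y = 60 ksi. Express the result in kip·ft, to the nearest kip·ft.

M_n ≈ 397 kip·ft

T = A_s f_y = 3.81 × 60 = 228.6 kips.
a = T/(0.85 f'_c b) = 228.6/(0.85 × 3 × 9.6) = 9.338 in.
M_n = T(d − a/2) = 228.6 × (25.5 − 4.669) = 4762.0 kip·in = 4762.0/12 = 396.83 kip·ft.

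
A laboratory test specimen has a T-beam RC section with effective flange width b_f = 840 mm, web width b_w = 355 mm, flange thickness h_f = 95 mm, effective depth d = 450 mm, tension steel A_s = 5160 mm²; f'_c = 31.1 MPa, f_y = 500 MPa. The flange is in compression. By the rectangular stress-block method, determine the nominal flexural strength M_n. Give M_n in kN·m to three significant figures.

M_n ≈ 1000 kN·m

Tension: T = A_s f_y = 5160 × 500 = 2580000 N.
Try a within the flange: a = T/(0.85 f'_c b_f) = 2580000/(0.85 × 31.1 × 840) = 116.19 mm.
a = 116.19 > h_f = 95 mm: the block extends into the web. Split into flange-overhang and web parts.
C_f = 0.85 f'_c (b_f − b_w) h_f = 0.85 × 31.1 × (840 − 355) × 95 = 1217993 N.
Remaining web compression depth: a_w = (T − C_f)/(0.85 f'_c b_w) = (2580000 − 1217993)/(0.85 × 31.1 × 355) = 145.13 mm.
M_n = C_f(d − h_f/2) + (T − C_f)(d − a_w/2) = 1217993 × (450 − 47.5) + 1362007 × (450 − 72.565) = 490.24 + 514.07 = 1004.31 × 10⁶ N·mm.
M_n = 1004.31 kN·m.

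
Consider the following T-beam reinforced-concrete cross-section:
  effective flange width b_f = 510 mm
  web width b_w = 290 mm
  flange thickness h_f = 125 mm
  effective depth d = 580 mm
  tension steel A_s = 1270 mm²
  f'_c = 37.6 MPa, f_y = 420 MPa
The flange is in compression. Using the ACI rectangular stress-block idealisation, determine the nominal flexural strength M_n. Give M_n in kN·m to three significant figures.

M_n ≈ 301 kN·m

Tension: T = A_s f_y = 1270 × 420 = 533400 N.
Try a within the flange: a = T/(0.85 f'_c b_f) = 533400/(0.85 × 37.6 × 510) = 32.72 mm.
Since a = 32.72 ≤ h_f = 125 mm, the stress block lies entirely in the flange; analyse as a rectangular beam of width b_f.
M_n = T(d − a/2) = 533400 × (580 − 16.36) = 300.65 × 10⁶ N·mm.
M_n = 300.65 kN·m.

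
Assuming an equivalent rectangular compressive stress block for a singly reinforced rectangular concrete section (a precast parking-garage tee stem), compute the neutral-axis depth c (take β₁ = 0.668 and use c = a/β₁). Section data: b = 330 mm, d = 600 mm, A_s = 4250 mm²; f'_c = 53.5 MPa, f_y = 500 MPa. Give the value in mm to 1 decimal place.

T = A_s f_y = 4250 × 500 = 2125000 N = 2125 kN.
Setting C = 0.85 f'_c a b equal to T: a = 2125000/(0.85 × 53.5 × 330) = 141.603 mm.
With β₁ = 0.668, c = a/β₁ = 141.603/0.668 = 212.0 mm.

c ≈ 212.0 mm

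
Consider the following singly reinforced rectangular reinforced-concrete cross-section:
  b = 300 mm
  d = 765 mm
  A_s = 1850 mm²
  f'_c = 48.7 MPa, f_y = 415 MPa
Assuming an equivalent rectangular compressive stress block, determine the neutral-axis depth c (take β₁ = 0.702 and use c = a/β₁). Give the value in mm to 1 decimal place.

T = A_s f_y = 1850 × 415 = 767750 N = 767.75 kN.
Setting C = 0.85 f'_c a b equal to T: a = 767750/(0.85 × 48.7 × 300) = 61.823 mm.
With β₁ = 0.702, c = a/β₁ = 61.823/0.702 = 88.1 mm.

c ≈ 88.1 mm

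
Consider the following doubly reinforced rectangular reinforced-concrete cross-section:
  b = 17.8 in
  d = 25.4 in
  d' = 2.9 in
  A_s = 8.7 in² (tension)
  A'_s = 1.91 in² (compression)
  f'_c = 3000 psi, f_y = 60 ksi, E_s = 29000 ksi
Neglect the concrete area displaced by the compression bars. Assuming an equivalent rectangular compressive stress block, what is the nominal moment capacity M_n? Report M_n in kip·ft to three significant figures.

M_n ≈ 925 kip·ft

Assume both steels yield.
a = (A_s − A'_s) f_y/(0.85 f'_c b) = (8.7 − 1.91) × 60/(0.85 × 3 × 17.8) = 8.976 in.
c = a/β₁ = 8.976/0.85 = 10.560 in; ε'_s = 0.003(c − d')/c = 0.0022 ≥ ε_y = 0.0021, so the compression steel yields.
M_n = (A_s − A'_s) f_y (d − a/2) + A'_s f_y (d − d') = 407.4 × (25.4 − 4.488) + 114.6 × (25.4 − 2.9) = 8519.5 + 2578.5 = 11098.0 kip·in = 11098.0/12 = 924.83 kip·ft.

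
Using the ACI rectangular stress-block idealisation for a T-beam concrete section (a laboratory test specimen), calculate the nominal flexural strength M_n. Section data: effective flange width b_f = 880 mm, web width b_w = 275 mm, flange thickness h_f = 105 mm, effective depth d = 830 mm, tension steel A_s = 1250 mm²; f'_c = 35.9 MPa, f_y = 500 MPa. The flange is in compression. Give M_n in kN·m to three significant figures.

Tension: T = A_s f_y = 1250 × 500 = 625000 N.
Try a within the flange: a = T/(0.85 f'_c b_f) = 625000/(0.85 × 35.9 × 880) = 23.27 mm.
Since a = 23.27 ≤ h_f = 105 mm, the stress block lies entirely in the flange; analyse as a rectangular beam of width b_f.
M_n = T(d − a/2) = 625000 × (830 − 11.635) = 511.48 × 10⁶ N·mm.
M_n = 511.48 kN·m.

M_n ≈ 511 kN·m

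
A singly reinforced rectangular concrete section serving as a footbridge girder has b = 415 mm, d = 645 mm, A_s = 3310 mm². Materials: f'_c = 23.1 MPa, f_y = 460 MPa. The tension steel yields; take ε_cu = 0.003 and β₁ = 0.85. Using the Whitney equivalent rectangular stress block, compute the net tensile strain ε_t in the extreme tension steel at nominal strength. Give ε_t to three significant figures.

a = A_s f_y/(0.85 f'_c b) = 186.86 mm.
β₁ = 0.85, so c = a/β₁ = 186.86/0.85 = 219.84 mm.
From the linear strain diagram with ε_cu = 0.003: ε_t = 0.003 (d − c)/c = 0.003 × (645 − 219.84)/219.84 = 0.00580.
Since ε_t ≥ 0.005, the section is tension-controlled.

ε_t ≈ 0.00580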